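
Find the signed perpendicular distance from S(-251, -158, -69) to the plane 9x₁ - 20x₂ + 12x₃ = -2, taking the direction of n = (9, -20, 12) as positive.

n·S − (-2) = 75.
|n| = 25, so the signed distance is 75/25 = 3.

3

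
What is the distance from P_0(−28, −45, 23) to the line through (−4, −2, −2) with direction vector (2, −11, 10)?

Direction vector d = (2, −11, 10).
AP = (−24, −43, 25); AP·d = 675, |AP|² = 3050, |d|² = 225.
distance² = |AP|² − (AP·d)²/|d|² = 3050 − 455625/225 = 1025, so the distance is 5√41.

5√41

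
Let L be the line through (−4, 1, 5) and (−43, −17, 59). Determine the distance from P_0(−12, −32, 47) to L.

A direction vector is d = (−39, −18, 54).
AP = (−8, −33, 42); AP·d = 3174, |AP|² = 2917, |d|² = 4761.
distance² = |AP|² − (AP·d)²/|d|² = 2917 − 10074276/4761 = 801, so the distance is 3√89.

3√89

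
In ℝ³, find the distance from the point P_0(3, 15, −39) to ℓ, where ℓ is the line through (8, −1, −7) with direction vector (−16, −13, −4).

Direction vector d = (−16, −13, −4).
AP = (−5, 16, −32), and AP × d = (−480, 492, 321).
|AP × d|² = 575505 and |d|² = 441, so the distance is √(575505/441) = √1305 = 3√145.

3√145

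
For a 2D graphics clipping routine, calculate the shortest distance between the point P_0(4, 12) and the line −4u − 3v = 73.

d = |(-4)·4 + (-3)·12 − 73| / √(16 + 9) = |-125|/5 = 25.

25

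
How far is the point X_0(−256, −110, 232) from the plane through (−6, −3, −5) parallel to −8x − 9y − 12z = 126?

7

Parallel planes share the normal n = (−8, −9, −12); since (−6, −3, −5) lies on the plane, its equation is −8x − 9y − 12z = 135.
n = (−8, −9, −12); n·P − 135 = 119; |n| = 17; distance = 119/17 = 7.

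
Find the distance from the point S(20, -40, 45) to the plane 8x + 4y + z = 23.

22/9

d = |8·20 + 4·(-40) + 1·45 − 23| / √(64 + 16 + 1) = |22| / 9 = 22/9.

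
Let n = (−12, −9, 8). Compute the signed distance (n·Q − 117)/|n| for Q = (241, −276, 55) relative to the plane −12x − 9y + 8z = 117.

n·Q − 117 = -85.
|n| = 17, so the signed distance is -85/17 = -5.

-5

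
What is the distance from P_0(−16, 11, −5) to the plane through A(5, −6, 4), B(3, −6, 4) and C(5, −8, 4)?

9

AB = (−2, 0, 0) and AC = (0, −2, 0), so a normal is n = AB × AC = (0, 0, 4).
n = (0, 0, 4); n·P − 16 = -36; |n| = 4; distance = 36/4 = 9.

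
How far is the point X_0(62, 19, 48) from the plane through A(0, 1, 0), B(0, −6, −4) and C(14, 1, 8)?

AB = (0, −7, −4) and AC = (14, 0, 8), so a normal is n = AB × AC = (−56, −56, 98).
n = (−56, −56, 98); n·P − (-56) = 224; |n| = 126; distance = 224/126 = 16/9.

16/9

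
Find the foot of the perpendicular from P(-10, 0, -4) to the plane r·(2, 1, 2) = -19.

The perpendicular from P has direction n = (2, 1, 2): r = (-10, 0, -4) + t(2, 1, 2).
Substitute into the plane: n·(P + tn) = -19 gives -28 + 9t = -19, so t = 1.
Foot = (-10, 0, -4) + 1·(2, 1, 2) = (-8, 1, -2).

(-8, 1, -2)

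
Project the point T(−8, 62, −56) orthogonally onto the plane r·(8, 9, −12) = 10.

(-40, 26, -8)

n = (8, 9, −12), |n|² = 289, and n·T − 10 = 1156.
t = 1156/289 = 4, so the foot is T − t·n = (−8, 62, −56) − 4·(8, 9, −12) = (−40, 26, −8).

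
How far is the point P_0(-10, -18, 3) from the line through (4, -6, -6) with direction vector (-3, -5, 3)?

Direction vector d = (-3, -5, 3).
AP = (-14, -12, 9); AP·d = 129, |AP|² = 421, |d|² = 43.
distance² = |AP|² − (AP·d)²/|d|² = 421 − 16641/43 = 34, so the distance is √34.

√34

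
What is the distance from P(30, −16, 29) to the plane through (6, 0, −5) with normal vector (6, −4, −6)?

The plane has equation n·(r − (6, 0, −5)) = 0, i.e. n·r = 66.
Then n·(30, −16, 29) − 66 = 4.
|n| = √(36 + 16 + 36) = 2√22, so the distance is |4|/(2√22) = √22/11.

√22/11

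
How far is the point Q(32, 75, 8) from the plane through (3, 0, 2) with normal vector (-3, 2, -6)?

The plane has equation n·(r − (3, 0, 2)) = 0, i.e. n·r = -21.
d = |(-3)·32 + 2·75 + (-6)·8 − (-21)| / √(9 + 4 + 36) = |27| / 7 = 27/7.

27/7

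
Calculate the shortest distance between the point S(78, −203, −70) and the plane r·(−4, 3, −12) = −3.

6

Normal vector n = (−4, 3, −12), and n·(78, −203, −70) − (−3) = −78.
|n| = √(16 + 9 + 144) = 13, so the distance is |-78|/13 = 6.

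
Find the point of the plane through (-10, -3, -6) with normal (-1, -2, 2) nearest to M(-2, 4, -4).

The perpendicular from M has direction n = (-1, -2, 2): r = (-2, 4, -4) + λ(-1, -2, 2).
Substitute into the plane: n·(M + λn) = 4 gives -14 + 9λ = 4, so λ = 2.
Foot = (-2, 4, -4) + 2·(-1, -2, 2) = (-4, 0, 0).

(-4, 0, 0)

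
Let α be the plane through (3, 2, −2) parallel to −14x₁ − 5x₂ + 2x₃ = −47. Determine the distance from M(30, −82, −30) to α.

14/15

Parallel planes share the normal n = (−14, −5, 2); since (3, 2, −2) lies on the plane, its equation is −14x₁ − 5x₂ + 2x₃ = -56.
d = |(-14)·30 + (-5)·(-82) + 2·(-30) − (-56)| / √(196 + 25 + 4) = |-14| / 15 = 14/15.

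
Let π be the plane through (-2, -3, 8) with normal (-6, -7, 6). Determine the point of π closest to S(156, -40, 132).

n = (-6, -7, 6), |n|² = 121, and n·S − 81 = 55.
t = 55/121 = 5/11, so the foot is S − t·n = (156, -40, 132) − (5/11)·(-6, -7, 6) = (1746/11, -405/11, 1422/11).

(1746/11, -405/11, 1422/11)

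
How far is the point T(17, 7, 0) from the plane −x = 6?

23

Normal vector n = (−1, 0, 0), and n·(17, 7, 0) − 6 = −23.
|n| = √(1 + 0 + 0) = 1, so the distance is |-23|/1 = 23.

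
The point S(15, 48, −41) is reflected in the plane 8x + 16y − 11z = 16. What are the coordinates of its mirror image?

With n = (8, 16, −11), the signed offset is (n·S − 16)/|n|² = 1323/441 = 3.
S' = S − 2t·n = (15, 48, −41) − 6·(8, 16, −11) = (−33, −48, 25).

(-33, -48, 25)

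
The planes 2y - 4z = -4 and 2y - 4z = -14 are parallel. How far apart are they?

With common normal n = (0, 2, -4) (|n| = 2√5), the distance is |(-4) − (-14)|/|n| = 10/(2√5) = √5.

√5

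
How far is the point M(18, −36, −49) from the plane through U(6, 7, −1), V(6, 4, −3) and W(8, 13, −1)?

UV = (0, −3, −2) and UW = (2, 6, 0), so a normal is n = UV × UW = (12, −4, 6).
d = |12·18 + (-4)·(-36) + 6·(-49) − 38| / √(144 + 16 + 36) = |28| / 14 = 2.

2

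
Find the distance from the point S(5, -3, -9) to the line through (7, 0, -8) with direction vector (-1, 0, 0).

√10

Direction vector d = (-1, 0, 0).
AP = (-2, -3, -1); AP·d = 2, |AP|² = 14, |d|² = 1.
distance² = |AP|² − (AP·d)²/|d|² = 14 − 4/1 = 10, so the distance is √10.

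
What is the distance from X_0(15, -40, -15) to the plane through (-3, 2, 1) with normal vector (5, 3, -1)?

The plane has equation n·(r − (-3, 2, 1)) = 0, i.e. n·r = -10.
n = (5, 3, -1); n·P − (-10) = -20; |n| = √35; distance = 20/√35 = 4√35/7.

4√35/7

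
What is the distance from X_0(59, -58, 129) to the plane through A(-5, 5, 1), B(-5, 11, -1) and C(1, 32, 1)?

6

AB = (0, 6, -2) and AC = (6, 27, 0), so a normal is n = AB × AC = (54, -12, -36).
Then n·(59, -58, 129) - (-366) = -396.
|n| = √(2916 + 144 + 1296) = 66, so the distance is |-396|/66 = 6.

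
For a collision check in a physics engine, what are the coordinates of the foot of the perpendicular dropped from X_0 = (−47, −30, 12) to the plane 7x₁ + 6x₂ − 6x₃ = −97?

(-19, -6, -12)

n = (7, 6, −6), |n|² = 121, and n·X_0 − (-97) = -484.
t = -484/121 = -4, so the foot is X_0 − t·n = (−47, −30, 12) − (-4)·(7, 6, −6) = (−19, −6, −12).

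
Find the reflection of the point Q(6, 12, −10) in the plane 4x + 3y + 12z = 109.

(14, 18, 14)

With n = (4, 3, 12), the signed offset is (n·Q − 109)/|n|² = -169/169 = -1.
Q' = Q − 2t·n = (6, 12, −10) − (-2)·(4, 3, 12) = (14, 18, 14).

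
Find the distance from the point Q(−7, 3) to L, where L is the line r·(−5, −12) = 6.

7/13

d = |(-5)·(-7) + (-12)·3 − 6| / √(25 + 144) = |-7|/13 = 7/13.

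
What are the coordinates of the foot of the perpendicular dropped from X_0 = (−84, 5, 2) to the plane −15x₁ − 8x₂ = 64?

n = (−15, −8, 0), |n|² = 289, and n·X_0 − 64 = 1156.
t = 1156/289 = 4, so the foot is X_0 − t·n = (−84, 5, 2) − 4·(−15, −8, 0) = (−24, 37, 2).

(-24, 37, 2)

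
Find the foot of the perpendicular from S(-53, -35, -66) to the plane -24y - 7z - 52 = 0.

(-53, 13, -52)

The perpendicular from S has direction n = (0, -24, -7): r = (-53, -35, -66) + t(0, -24, -7).
Substitute into the plane: n·(S + tn) = 52 gives 1302 + 625t = 52, so t = -2.
Foot = (-53, -35, -66) + (-2)·(0, -24, -7) = (-53, 13, -52).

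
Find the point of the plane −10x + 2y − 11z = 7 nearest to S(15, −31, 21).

(-5, -27, -1)

n = (−10, 2, −11), |n|² = 225, and n·S − 7 = -450.
t = -450/225 = -2, so the foot is S − t·n = (15, −31, 21) − (-2)·(−10, 2, −11) = (−5, −27, −1).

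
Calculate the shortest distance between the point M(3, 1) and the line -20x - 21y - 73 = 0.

d = |(-20)·3 + (-21)·1 − 73| / √(400 + 441) = |-154|/29 = 154/29.

154/29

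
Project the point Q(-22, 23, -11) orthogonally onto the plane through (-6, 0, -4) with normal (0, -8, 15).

The perpendicular from Q has direction n = (0, -8, 15): r = (-22, 23, -11) + λ(0, -8, 15).
Substitute into the plane: n·(Q + λn) = -60 gives -349 + 289λ = -60, so λ = 1.
Foot = (-22, 23, -11) + 1·(0, -8, 15) = (-22, 15, 4).

(-22, 15, 4)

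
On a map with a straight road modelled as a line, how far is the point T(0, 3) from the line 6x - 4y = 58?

35√13/13

The normal to the line is n = (6, -4) with |n| = 2√13.
|n·T − 58| = |-12 − 58| = 70, so the distance is 70/(2√13) = 35/√13.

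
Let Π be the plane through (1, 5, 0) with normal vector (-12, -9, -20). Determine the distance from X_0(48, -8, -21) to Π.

27/25

The plane has equation n·(r − (1, 5, 0)) = 0, i.e. n·r = -57.
d = |(-12)·48 + (-9)·(-8) + (-20)·(-21) − (-57)| / √(144 + 81 + 400) = |-27| / 25 = 27/25.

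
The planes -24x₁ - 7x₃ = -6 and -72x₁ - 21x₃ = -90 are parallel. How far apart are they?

24/25

Divide the second equation by 3 to match normals: -24x₁ - 7x₃ = -30.
Both planes have normal n = (-24, 0, -7), |n| = 25. Any point on the first plane is at distance |(-30) − (-6)|/|n| = 24/25 from the second.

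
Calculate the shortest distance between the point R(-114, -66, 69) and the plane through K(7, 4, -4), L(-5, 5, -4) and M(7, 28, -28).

KL = (-12, 1, 0) and KM = (0, 24, -24), so a normal is n = KL × KM = (-24, -288, -288).
n = (-24, -288, -288); n·P − (-168) = 2040; |n| = 408; distance = 2040/408 = 5.

5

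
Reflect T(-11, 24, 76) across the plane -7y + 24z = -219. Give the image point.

(-11, 66, -68)

n = (0, -7, 24), |n|² = 625, n·T − (-219) = 1875, so t = 1875/625 = 3.
Foot F = T − 3·n = (-11, 45, 4); the reflection is 2F − T = (-11, 66, -68).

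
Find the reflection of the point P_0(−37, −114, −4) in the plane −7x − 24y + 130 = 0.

(33, 126, -4)

With n = (−7, −24, 0), the signed offset is (n·P_0 − (-130))/|n|² = 3125/625 = 5.
P_0' = P_0 − 2t·n = (−37, −114, −4) − 10·(−7, −24, 0) = (33, 126, −4).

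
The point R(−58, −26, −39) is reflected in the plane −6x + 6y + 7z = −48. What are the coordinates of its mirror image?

(-674/11, -250/11, -387/11)

n = (−6, 6, 7), |n|² = 121, n·R − (-48) = -33, so t = -33/121 = -3/11.
Foot F = R − (-3/11)·n = (−656/11, −268/11, −408/11); the reflection is 2F − R = (−674/11, −250/11, −387/11).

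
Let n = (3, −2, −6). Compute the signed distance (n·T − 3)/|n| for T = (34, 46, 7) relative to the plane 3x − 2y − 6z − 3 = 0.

-5

n·T − 3 = -35.
|n| = 7, so the signed distance is -35/7 = -5.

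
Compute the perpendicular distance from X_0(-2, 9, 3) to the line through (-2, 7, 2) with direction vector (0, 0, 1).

Direction vector d = (0, 0, 1).
AP = (0, 2, 1); AP·d = 1, |AP|² = 5, |d|² = 1.
distance² = |AP|² − (AP·d)²/|d|² = 5 − 1/1 = 4, so the distance is 2.

2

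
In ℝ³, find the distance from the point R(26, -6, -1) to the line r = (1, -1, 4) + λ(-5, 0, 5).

15

Direction vector d = (-5, 0, 5).
AP = (25, -5, -5); AP·d = -150, |AP|² = 675, |d|² = 50.
distance² = |AP|² − (AP·d)²/|d|² = 675 − 22500/50 = 225, so the distance is 15.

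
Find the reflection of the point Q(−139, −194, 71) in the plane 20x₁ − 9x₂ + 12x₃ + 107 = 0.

(-671/5, -4904/25, 1847/25)

n = (20, −9, 12), |n|² = 625, n·Q − (-107) = -75, so t = -75/625 = -3/25.
Foot F = Q − (-3/25)·n = (−683/5, −4877/25, 1811/25); the reflection is 2F − Q = (−671/5, −4904/25, 1847/25).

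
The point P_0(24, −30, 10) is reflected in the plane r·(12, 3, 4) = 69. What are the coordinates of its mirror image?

(0, -36, 2)

n = (12, 3, 4), |n|² = 169, n·P_0 − 69 = 169, so t = 169/169 = 1.
Foot F = P_0 − 1·n = (12, −33, 6); the reflection is 2F − P_0 = (0, −36, 2).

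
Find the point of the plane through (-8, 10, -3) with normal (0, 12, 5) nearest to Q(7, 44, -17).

(7, 20, -27)

n = (0, 12, 5), |n|² = 169, and n·Q − 105 = 338.
t = 338/169 = 2, so the foot is Q − t·n = (7, 44, -17) − 2·(0, 12, 5) = (7, 20, -27).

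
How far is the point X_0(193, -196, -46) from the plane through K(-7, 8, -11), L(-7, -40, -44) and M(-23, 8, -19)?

4

KL = (0, -48, -33) and KM = (-16, 0, -8), so a normal is n = KL × KM = (384, 528, -768).
d = |384·193 + 528·(-196) + (-768)·(-46) − 9984| / √(147456 + 278784 + 589824) = |-4032| / 1008 = 4.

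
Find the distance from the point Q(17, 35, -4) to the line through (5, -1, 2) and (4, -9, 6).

6√5

A direction vector is d = (-1, -8, 4).
AP = (12, 36, -6), and AP × d = (96, -42, -60).
|AP × d|² = 14580 and |d|² = 81, so the distance is √(14580/81) = √180 = 6√5.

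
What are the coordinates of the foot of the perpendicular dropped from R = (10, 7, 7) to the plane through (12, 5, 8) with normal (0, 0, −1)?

n = (0, 0, −1), |n|² = 1, and n·R − (-8) = 1.
t = 1/1 = 1, so the foot is R − t·n = (10, 7, 7) − 1·(0, 0, −1) = (10, 7, 8).

(10, 7, 8)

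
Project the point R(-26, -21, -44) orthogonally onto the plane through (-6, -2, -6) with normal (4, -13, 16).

n = (4, -13, 16), |n|² = 441, and n·R − (-94) = -441.
t = -441/441 = -1, so the foot is R − t·n = (-26, -21, -44) − (-1)·(4, -13, 16) = (-22, -34, -28).

(-22, -34, -28)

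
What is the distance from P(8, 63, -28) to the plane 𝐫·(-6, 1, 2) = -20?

n = (-6, 1, 2); n·P − (-20) = -21; |n| = √41; distance = 21/√41 = 21√41/41.

21/√41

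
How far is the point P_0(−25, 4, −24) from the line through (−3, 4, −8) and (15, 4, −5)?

A direction vector is d = (18, 0, 3).
AP = (−22, 0, −16); AP·d = -444, |AP|² = 740, |d|² = 333.
distance² = |AP|² − (AP·d)²/|d|² = 740 − 197136/333 = 148, so the distance is 2√37.

2√37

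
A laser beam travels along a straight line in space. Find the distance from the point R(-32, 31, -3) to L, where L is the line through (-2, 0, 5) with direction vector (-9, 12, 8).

Direction vector d = (-9, 12, 8).
AP = (-30, 31, -8), and AP × d = (344, 312, -81).
|AP × d|² = 222241 and |d|² = 289, so the distance is √(222241/289) = √769.

√769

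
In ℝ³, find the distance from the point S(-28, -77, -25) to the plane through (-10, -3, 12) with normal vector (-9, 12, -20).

14/25

The plane has equation n·(r − (-10, -3, 12)) = 0, i.e. n·r = -186.
d = |(-9)·(-28) + 12·(-77) + (-20)·(-25) − (-186)| / √(81 + 144 + 400) = |14| / 25 = 14/25.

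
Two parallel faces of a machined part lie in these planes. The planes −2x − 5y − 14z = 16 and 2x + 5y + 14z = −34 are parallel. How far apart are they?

Divide the second equation by -1 to match normals: −2x − 5y − 14z = 34.
Both planes have normal n = (−2, −5, −14), |n| = 15. Any point on the first plane is at distance |34 − 16|/|n| = 18/15 = 6/5 from the second.

6/5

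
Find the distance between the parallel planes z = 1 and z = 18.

With common normal n = (0, 0, 1) (|n| = 1), the distance is |1 − 18|/|n| = 17/1 = 17.

17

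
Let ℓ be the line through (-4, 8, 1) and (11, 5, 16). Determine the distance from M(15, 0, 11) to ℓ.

A direction vector is d = (15, -3, 15).
AP = (19, -8, 10), and AP × d = (-90, -135, 63).
|AP × d|² = 30294 and |d|² = 459, so the distance is √(30294/459) = √66.

√66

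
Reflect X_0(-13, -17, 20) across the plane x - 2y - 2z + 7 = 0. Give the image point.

(-31/3, -67/3, 44/3)

n = (1, -2, -2), |n|² = 9, n·X_0 − (-7) = -12, so t = -12/9 = -4/3.
Foot F = X_0 − (-4/3)·n = (-35/3, -59/3, 52/3); the reflection is 2F − X_0 = (-31/3, -67/3, 44/3).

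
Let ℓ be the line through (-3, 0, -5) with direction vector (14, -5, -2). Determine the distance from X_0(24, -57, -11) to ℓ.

Direction vector d = (14, -5, -2).
AP = (27, -57, -6), and AP × d = (84, -30, 663).
|AP × d|² = 447525 and |d|² = 225, so the distance is √(447525/225) = √1989 = 3√221.

3√221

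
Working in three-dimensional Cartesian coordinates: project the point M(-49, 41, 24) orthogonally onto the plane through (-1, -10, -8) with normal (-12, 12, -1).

(-1, -7, 28)

The perpendicular from M has direction n = (-12, 12, -1): r = (-49, 41, 24) + t(-12, 12, -1).
Substitute into the plane: n·(M + tn) = -100 gives 1056 + 289t = -100, so t = -4.
Foot = (-49, 41, 24) + (-4)·(-12, 12, -1) = (-1, -7, 28).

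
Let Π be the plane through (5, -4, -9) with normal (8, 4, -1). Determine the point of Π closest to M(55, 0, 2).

(15, -20, 7)

n = (8, 4, -1), |n|² = 81, and n·M − 33 = 405.
t = 405/81 = 5, so the foot is M − t·n = (55, 0, 2) − 5·(8, 4, -1) = (15, -20, 7).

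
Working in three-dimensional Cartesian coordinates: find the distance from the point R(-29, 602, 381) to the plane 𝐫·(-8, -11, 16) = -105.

Normal vector n = (-8, -11, 16), and n·(-29, 602, 381) - (-105) = -189.
|n| = √(64 + 121 + 256) = 21, so the distance is |-189|/21 = 9.

9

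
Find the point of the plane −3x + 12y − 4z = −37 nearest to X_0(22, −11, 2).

n = (−3, 12, −4), |n|² = 169, and n·X_0 − (-37) = -169.
t = -169/169 = -1, so the foot is X_0 − t·n = (22, −11, 2) − (-1)·(−3, 12, −4) = (19, 1, −2).

(19, 1, -2)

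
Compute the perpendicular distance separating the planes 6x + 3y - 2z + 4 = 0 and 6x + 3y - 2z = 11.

15/7

Both planes have normal n = (6, 3, -2), |n| = 7. Any point on the first plane is at distance |11 − (-4)|/|n| = 15/7 from the second.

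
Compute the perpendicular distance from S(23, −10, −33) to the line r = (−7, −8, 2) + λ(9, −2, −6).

Direction vector d = (9, −2, −6).
AP = (30, −2, −35), and AP × d = (−58, −135, −42).
|AP × d|² = 23353 and |d|² = 121, so the distance is √(23353/121) = √193.

√193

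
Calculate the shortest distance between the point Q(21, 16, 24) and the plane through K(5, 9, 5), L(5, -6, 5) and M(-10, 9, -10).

3/√2

KL = (0, -15, 0) and KM = (-15, 0, -15), so a normal is n = KL × KM = (225, 0, -225).
Then n·(21, 16, 24) - 0 = -675.
|n| = √(50625 + 0 + 50625) = 225√2, so the distance is |-675|/(225√2) = 3/√2.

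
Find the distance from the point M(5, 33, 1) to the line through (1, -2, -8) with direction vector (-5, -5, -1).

Direction vector d = (-5, -5, -1).
AP = (4, 35, 9); AP·d = -204, |AP|² = 1322, |d|² = 51.
distance² = |AP|² − (AP·d)²/|d|² = 1322 − 41616/51 = 506, so the distance is √506.

√506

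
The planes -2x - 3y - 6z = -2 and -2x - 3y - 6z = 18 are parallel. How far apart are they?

20/7

Both planes have normal n = (-2, -3, -6), |n| = 7. Any point on the first plane is at distance |18 − (-2)|/|n| = 20/7 from the second.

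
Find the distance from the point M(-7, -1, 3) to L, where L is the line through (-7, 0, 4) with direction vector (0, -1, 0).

1

Direction vector d = (0, -1, 0).
AP = (0, -1, -1), and AP × d = (-1, 0, 0).
|AP × d|² = 1 and |d|² = 1, so the distance is √1 = 1.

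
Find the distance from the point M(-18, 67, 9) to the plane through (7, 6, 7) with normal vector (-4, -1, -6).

27√53/53

The plane has equation n·(r − (7, 6, 7)) = 0, i.e. n·r = -76.
d = |(-4)·(-18) + (-1)·67 + (-6)·9 − (-76)| / √(16 + 1 + 36) = |27| / √53 = 27√53/53.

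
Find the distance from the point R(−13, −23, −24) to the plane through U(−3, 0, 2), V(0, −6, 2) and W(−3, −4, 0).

UV = (3, −6, 0) and UW = (0, −4, −2), so a normal is n = UV × UW = (12, 6, −12).
d = |12·(-13) + 6·(-23) + (-12)·(-24) − (-60)| / √(144 + 36 + 144) = |54| / 18 = 3.

3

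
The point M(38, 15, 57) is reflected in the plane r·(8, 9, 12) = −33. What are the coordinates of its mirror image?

n = (8, 9, 12), |n|² = 289, n·M − (-33) = 1156, so t = 1156/289 = 4.
Foot F = M − 4·n = (6, −21, 9); the reflection is 2F − M = (−26, −57, −39).

(-26, -57, -39)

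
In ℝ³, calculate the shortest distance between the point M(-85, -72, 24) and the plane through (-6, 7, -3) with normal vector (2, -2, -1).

9

The plane has equation n·(r − (-6, 7, -3)) = 0, i.e. n·r = -23.
Then n·(-85, -72, 24) - (-23) = -27.
|n| = √(4 + 4 + 1) = 3, so the distance is |-27|/3 = 9.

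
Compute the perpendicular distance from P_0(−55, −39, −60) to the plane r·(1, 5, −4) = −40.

5√42/7

Normal vector n = (1, 5, −4), and n·(−55, −39, −60) − (−40) = 30.
|n| = √(1 + 25 + 16) = √42, so the distance is |30|/√42 = 5√42/7.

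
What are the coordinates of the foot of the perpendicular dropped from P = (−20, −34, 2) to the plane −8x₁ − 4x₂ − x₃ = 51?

n = (−8, −4, −1), |n|² = 81, and n·P − 51 = 243.
t = 243/81 = 3, so the foot is P − t·n = (−20, −34, 2) − 3·(−8, −4, −1) = (4, −22, 5).

(4, -22, 5)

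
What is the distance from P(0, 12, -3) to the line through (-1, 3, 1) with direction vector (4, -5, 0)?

√57

Direction vector d = (4, -5, 0).
AP = (1, 9, -4), and AP × d = (-20, -16, -41).
|AP × d|² = 2337 and |d|² = 41, so the distance is √(2337/41) = √57.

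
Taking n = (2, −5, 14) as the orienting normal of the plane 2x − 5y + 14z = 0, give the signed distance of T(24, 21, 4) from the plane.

-1/15

n·T − 0 = -1.
|n| = 15, so the signed distance is -1/15.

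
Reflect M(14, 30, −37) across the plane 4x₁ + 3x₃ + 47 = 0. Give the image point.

(414/25, 30, -877/25)

n = (4, 0, 3), |n|² = 25, n·M − (-47) = -8, so t = -8/25.
Foot F = M − (-8/25)·n = (382/25, 30, −901/25); the reflection is 2F − M = (414/25, 30, −877/25).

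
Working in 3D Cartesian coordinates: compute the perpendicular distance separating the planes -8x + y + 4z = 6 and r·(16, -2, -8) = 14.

13/9

Divide the second equation by -2 to match normals: -8x + y + 4z = -7.
With common normal n = (-8, 1, 4) (|n| = 9), the distance is |6 − (-7)|/|n| = 13/9.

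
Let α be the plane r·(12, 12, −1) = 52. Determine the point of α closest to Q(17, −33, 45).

n = (12, 12, −1), |n|² = 289, and n·Q − 52 = -289.
t = -289/289 = -1, so the foot is Q − t·n = (17, −33, 45) − (-1)·(12, 12, −1) = (29, −21, 44).

(29, -21, 44)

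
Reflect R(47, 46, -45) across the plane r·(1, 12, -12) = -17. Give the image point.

n = (1, 12, -12), |n|² = 289, n·R − (-17) = 1156, so t = 1156/289 = 4.
Foot F = R − 4·n = (43, -2, 3); the reflection is 2F − R = (39, -50, 51).

(39, -50, 51)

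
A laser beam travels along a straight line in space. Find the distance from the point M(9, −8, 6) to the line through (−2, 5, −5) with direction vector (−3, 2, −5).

√69

Direction vector d = (−3, 2, −5).
AP = (11, −13, 11); AP·d = -114, |AP|² = 411, |d|² = 38.
distance² = |AP|² − (AP·d)²/|d|² = 411 − 12996/38 = 69, so the distance is √69.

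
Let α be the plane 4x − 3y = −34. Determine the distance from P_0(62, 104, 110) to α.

6

d = |4·62 + (-3)·104 − (-34)| / √(16 + 9 + 0) = |-30| / 5 = 6.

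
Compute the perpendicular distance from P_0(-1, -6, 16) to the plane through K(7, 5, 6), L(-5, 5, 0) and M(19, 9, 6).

5√14/14

KL = (-12, 0, -6) and KM = (12, 4, 0), so a normal is n = KL × KM = (24, -72, -48).
d = |24·(-1) + (-72)·(-6) + (-48)·16 − (-480)| / √(576 + 5184 + 2304) = |120| / (24√14) = 5√14/14.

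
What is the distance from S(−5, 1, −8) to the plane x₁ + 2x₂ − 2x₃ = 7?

Normal vector n = (1, 2, −2), and n·(−5, 1, −8) − 7 = 6.
|n| = √(1 + 4 + 4) = 3, so the distance is |6|/3 = 2.

2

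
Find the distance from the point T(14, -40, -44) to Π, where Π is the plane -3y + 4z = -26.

6

Normal vector n = (0, -3, 4), and n·(14, -40, -44) - (-26) = -30.
|n| = √(0 + 9 + 16) = 5, so the distance is |-30|/5 = 6.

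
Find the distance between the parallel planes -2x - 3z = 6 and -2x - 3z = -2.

8√13/13

Both planes have normal n = (-2, 0, -3), |n| = √13. Any point on the first plane is at distance |(-2) − 6|/|n| = 8/√13 from the second.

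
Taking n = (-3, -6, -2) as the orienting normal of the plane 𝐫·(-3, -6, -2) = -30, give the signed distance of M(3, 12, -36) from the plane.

3

n·M − (-30) = 21.
|n| = 7, so the signed distance is 21/7 = 3.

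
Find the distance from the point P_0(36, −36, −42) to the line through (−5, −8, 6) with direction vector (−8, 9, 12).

√145

Direction vector d = (−8, 9, 12).
AP = (41, −28, −48); AP·d = -1156, |AP|² = 4769, |d|² = 289.
distance² = |AP|² − (AP·d)²/|d|² = 4769 − 1336336/289 = 145, so the distance is √145.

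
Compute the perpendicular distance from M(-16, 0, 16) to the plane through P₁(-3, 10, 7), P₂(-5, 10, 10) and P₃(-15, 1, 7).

19/√29

P₁P₂ = (-2, 0, 3) and P₁P₃ = (-12, -9, 0), so a normal is n = P₁P₂ × P₁P₃ = (27, -36, 18).
n = (27, -36, 18); n·P − (-315) = 171; |n| = 9√29; distance = 171/(9√29) = 19√29/29.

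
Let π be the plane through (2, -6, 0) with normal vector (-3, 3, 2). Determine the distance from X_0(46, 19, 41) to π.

25/√22

The plane has equation n·(r − (2, -6, 0)) = 0, i.e. n·r = -24.
n = (-3, 3, 2); n·P − (-24) = 25; |n| = √22; distance = 25/√22 = 25√22/22.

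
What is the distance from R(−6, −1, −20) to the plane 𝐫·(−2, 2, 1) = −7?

1

Normal vector n = (−2, 2, 1), and n·(−6, −1, −20) − (−7) = −3.
|n| = √(4 + 4 + 1) = 3, so the distance is |-3|/3 = 1.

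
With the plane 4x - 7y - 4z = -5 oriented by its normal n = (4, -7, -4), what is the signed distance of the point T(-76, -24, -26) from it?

n·T − (-5) = -27.
|n| = 9, so the signed distance is -27/9 = -3.

-3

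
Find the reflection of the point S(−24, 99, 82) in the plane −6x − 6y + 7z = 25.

n = (−6, −6, 7), |n|² = 121, n·S − 25 = 99, so t = 99/121 = 9/11.
Foot F = S − (9/11)·n = (−210/11, 1143/11, 839/11); the reflection is 2F − S = (−156/11, 1197/11, 776/11).

(-156/11, 1197/11, 776/11)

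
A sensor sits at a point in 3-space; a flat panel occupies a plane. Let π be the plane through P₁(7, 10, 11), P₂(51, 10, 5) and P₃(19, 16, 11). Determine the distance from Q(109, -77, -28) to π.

30/23

P₁P₂ = (44, 0, -6) and P₁P₃ = (12, 6, 0), so a normal is n = P₁P₂ × P₁P₃ = (36, -72, 264).
d = |36·109 + (-72)·(-77) + 264·(-28) − 2436| / √(1296 + 5184 + 69696) = |-360| / 276 = 30/23.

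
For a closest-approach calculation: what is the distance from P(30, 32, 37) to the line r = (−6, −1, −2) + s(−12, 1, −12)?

Direction vector d = (−12, 1, −12).
AP = (36, 33, 39); AP·d = -867, |AP|² = 3906, |d|² = 289.
distance² = |AP|² − (AP·d)²/|d|² = 3906 − 751689/289 = 1305, so the distance is 3√145.

3√145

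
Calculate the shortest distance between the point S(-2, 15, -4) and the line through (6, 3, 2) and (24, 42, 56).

A direction vector is d = (18, 39, 54).
AP = (-8, 12, -6), and AP × d = (882, 324, -528).
|AP × d|² = 1161684 and |d|² = 4761, so the distance is √(1161684/4761) = √244 = 2√61.

2√61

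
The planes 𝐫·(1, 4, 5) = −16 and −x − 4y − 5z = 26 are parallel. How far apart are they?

10/√42

Divide the second equation by -1 to match normals: x + 4y + 5z = -26.
With common normal n = (1, 4, 5) (|n| = √42), the distance is |(-16) − (-26)|/|n| = 10/√42 = 5√42/21.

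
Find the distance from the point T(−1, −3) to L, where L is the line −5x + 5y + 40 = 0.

3√2

The normal to the line is n = (−5, 5) with |n| = 5√2.
|n·T − (-40)| = |-10 − (-40)| = 30, so the distance is 30/(5√2) = 3√2.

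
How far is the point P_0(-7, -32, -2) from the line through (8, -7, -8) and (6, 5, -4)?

A direction vector is d = (-2, 12, 4).
AP = (-15, -25, 6), and AP × d = (-172, 48, -230).
|AP × d|² = 84788 and |d|² = 164, so the distance is √(84788/164) = √517.

√517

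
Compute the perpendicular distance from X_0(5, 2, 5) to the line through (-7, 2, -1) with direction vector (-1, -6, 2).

6√5

Direction vector d = (-1, -6, 2).
AP = (12, 0, 6), and AP × d = (36, -30, -72).
|AP × d|² = 7380 and |d|² = 41, so the distance is √(7380/41) = √180 = 6√5.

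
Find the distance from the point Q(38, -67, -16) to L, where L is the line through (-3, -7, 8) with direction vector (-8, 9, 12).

3√137

Direction vector d = (-8, 9, 12).
AP = (41, -60, -24); AP·d = -1156, |AP|² = 5857, |d|² = 289.
distance² = |AP|² − (AP·d)²/|d|² = 5857 − 1336336/289 = 1233, so the distance is 3√137.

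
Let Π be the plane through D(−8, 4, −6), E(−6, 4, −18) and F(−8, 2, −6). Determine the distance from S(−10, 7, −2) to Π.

DE = (2, 0, −12) and DF = (0, −2, 0), so a normal is n = DE × DF = (−24, 0, −4).
Then n·(−10, 7, −2) − 216 = 32.
|n| = √(576 + 0 + 16) = 4√37, so the distance is |32|/(4√37) = 8/√37.

8√37/37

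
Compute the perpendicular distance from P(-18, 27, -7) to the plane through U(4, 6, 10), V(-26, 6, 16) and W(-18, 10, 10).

UV = (-30, 0, 6) and UW = (-22, 4, 0), so a normal is n = UV × UW = (-24, -132, -120).
d = |(-24)·(-18) + (-132)·27 + (-120)·(-7) − (-2088)| / √(576 + 17424 + 14400) = |-204| / 180 = 17/15.

17/15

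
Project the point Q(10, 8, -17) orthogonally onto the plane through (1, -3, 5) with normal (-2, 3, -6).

(16, -1, 1)

n = (-2, 3, -6), |n|² = 49, and n·Q − (-41) = 147.
t = 147/49 = 3, so the foot is Q − t·n = (10, 8, -17) − 3·(-2, 3, -6) = (16, -1, 1).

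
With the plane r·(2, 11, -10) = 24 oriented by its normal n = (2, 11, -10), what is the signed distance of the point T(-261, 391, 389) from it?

n·T − 24 = -135.
|n| = 15, so the signed distance is -135/15 = -9.

-9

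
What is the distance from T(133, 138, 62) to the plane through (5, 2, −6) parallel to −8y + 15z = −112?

4

Parallel planes share the normal n = (0, −8, 15); since (5, 2, −6) lies on the plane, its equation is −8y + 15z = -106.
d = |(-8)·138 + 15·62 − (-106)| / √(0 + 64 + 225) = |-68| / 17 = 4.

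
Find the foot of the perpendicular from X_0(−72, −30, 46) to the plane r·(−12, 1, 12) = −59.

The perpendicular from X_0 has direction n = (−12, 1, 12): r = (−72, −30, 46) + μ(−12, 1, 12).
Substitute into the plane: n·(X_0 + μn) = -59 gives 1386 + 289μ = -59, so μ = -5.
Foot = (−72, −30, 46) + (-5)·(−12, 1, 12) = (−12, −35, −14).

(-12, -35, -14)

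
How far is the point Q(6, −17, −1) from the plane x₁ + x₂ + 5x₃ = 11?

Normal vector n = (1, 1, 5), and n·(6, −17, −1) − 11 = −27.
|n| = √(1 + 1 + 25) = 3√3, so the distance is |-27|/(3√3) = 3√3.

3√3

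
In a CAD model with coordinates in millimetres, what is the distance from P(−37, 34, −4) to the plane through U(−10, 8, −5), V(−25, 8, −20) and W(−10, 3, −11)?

UV = (−15, 0, −15) and UW = (0, −5, −6), so a normal is n = UV × UW = (−75, −90, 75).
n = (−75, −90, 75); n·P − (-345) = -240; |n| = 15√86; distance = 240/(15√86) = 16/√86.

8√86/43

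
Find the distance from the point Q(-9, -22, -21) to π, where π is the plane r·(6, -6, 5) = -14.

d = |6·(-9) + (-6)·(-22) + 5·(-21) − (-14)| / √(36 + 36 + 25) = |-13| / √97 = 13/√97.

13/√97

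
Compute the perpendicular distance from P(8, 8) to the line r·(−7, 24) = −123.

d = |(-7)·8 + 24·8 − (-123)| / √(49 + 576) = |259|/25 = 259/25.

259/25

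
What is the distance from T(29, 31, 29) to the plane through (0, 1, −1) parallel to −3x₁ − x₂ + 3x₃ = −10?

27/√19

Parallel planes share the normal n = (−3, −1, 3); since (0, 1, −1) lies on the plane, its equation is −3x₁ − x₂ + 3x₃ = -4.
Then n·(29, 31, 29) − (−4) = −27.
|n| = √(9 + 1 + 9) = √19, so the distance is |-27|/√19 = 27√19/19.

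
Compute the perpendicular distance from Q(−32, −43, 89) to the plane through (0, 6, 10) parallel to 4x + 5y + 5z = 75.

22/√66

Parallel planes share the normal n = (4, 5, 5); since (0, 6, 10) lies on the plane, its equation is 4x + 5y + 5z = 80.
d = |4·(-32) + 5·(-43) + 5·89 − 80| / √(16 + 25 + 25) = |22| / √66 = √66/3.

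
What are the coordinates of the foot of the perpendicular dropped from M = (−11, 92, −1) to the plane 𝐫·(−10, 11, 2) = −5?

n = (−10, 11, 2), |n|² = 225, and n·M − (-5) = 1125.
t = 1125/225 = 5, so the foot is M − t·n = (−11, 92, −1) − 5·(−10, 11, 2) = (39, 37, −11).

(39, 37, -11)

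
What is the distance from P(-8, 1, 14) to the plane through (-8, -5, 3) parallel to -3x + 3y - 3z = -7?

5√3/3

Parallel planes share the normal n = (-3, 3, -3); since (-8, -5, 3) lies on the plane, its equation is -3x + 3y - 3z = 0.
n = (-3, 3, -3); n·P − 0 = -15; |n| = 3√3; distance = 15/(3√3) = 5√3/3.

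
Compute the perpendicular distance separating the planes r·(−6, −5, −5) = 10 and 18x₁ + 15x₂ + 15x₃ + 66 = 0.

Divide the second equation by -3 to match normals: −6x₁ − 5x₂ − 5x₃ = 22.
Both planes have normal n = (−6, −5, −5), |n| = √86. Any point on the first plane is at distance |22 − 10|/|n| = 12/√86 = 6√86/43 from the second.

6√86/43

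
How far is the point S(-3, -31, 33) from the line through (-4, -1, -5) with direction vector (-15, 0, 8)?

Direction vector d = (-15, 0, 8).
AP = (1, -30, 38), and AP × d = (-240, -578, -450).
|AP × d|² = 594184 and |d|² = 289, so the distance is √(594184/289) = √2056 = 2√514.

2√514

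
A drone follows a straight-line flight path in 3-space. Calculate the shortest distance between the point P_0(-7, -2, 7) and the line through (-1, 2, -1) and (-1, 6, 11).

A direction vector is d = (0, 4, 12).
AP = (-6, -4, 8); AP·d = 80, |AP|² = 116, |d|² = 160.
distance² = |AP|² − (AP·d)²/|d|² = 116 − 6400/160 = 76, so the distance is 2√19.

2√19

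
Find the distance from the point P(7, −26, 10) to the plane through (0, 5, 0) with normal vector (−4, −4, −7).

26/9

The plane has equation n·(r − (0, 5, 0)) = 0, i.e. n·r = -20.
n = (−4, −4, −7); n·P − (-20) = 26; |n| = 9; distance = 26/9.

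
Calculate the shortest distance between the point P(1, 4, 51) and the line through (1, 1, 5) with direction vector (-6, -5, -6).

Direction vector d = (-6, -5, -6).
AP = (0, 3, 46); AP·d = -291, |AP|² = 2125, |d|² = 97.
distance² = |AP|² − (AP·d)²/|d|² = 2125 − 84681/97 = 1252, so the distance is 2√313.

2√313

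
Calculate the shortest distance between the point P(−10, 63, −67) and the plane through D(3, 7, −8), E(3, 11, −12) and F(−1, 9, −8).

DE = (0, 4, −4) and DF = (−4, 2, 0), so a normal is n = DE × DF = (8, 16, 16).
Then n·(−10, 63, −67) − 8 = −152.
|n| = √(64 + 256 + 256) = 24, so the distance is |-152|/24 = 19/3.

19/3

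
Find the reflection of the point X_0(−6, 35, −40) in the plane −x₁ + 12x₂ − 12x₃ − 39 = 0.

n = (−1, 12, −12), |n|² = 289, n·X_0 − 39 = 867, so t = 867/289 = 3.
Foot F = X_0 − 3·n = (−3, −1, −4); the reflection is 2F − X_0 = (0, −37, 32).

(0, -37, 32)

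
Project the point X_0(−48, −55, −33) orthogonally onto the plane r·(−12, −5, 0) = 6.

n = (−12, −5, 0), |n|² = 169, and n·X_0 − 6 = 845.
t = 845/169 = 5, so the foot is X_0 − t·n = (−48, −55, −33) − 5·(−12, −5, 0) = (12, −30, −33).

(12, -30, -33)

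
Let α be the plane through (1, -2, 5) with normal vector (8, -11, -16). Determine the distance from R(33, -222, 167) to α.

4

The plane has equation n·(r − (1, -2, 5)) = 0, i.e. n·r = -50.
n = (8, -11, -16); n·P − (-50) = 84; |n| = 21; distance = 84/21 = 4.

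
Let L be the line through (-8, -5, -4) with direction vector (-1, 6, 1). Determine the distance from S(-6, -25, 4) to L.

3√14

Direction vector d = (-1, 6, 1).
AP = (2, -20, 8); AP·d = -114, |AP|² = 468, |d|² = 38.
distance² = |AP|² − (AP·d)²/|d|² = 468 − 12996/38 = 126, so the distance is 3√14.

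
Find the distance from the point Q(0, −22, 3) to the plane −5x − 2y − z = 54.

Normal vector n = (−5, −2, −1), and n·(0, −22, 3) − 54 = −13.
|n| = √(25 + 4 + 1) = √30, so the distance is |-13|/√30 = 13/√30.

13√30/30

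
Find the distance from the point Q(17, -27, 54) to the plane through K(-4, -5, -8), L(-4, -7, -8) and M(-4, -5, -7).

KL = (0, -2, 0) and KM = (0, 0, 1), so a normal is n = KL × KM = (-2, 0, 0).
Then n·(17, -27, 54) - 8 = -42.
|n| = √(4 + 0 + 0) = 2, so the distance is |-42|/2 = 21.

21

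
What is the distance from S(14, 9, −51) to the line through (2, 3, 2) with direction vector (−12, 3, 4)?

3√257

Direction vector d = (−12, 3, 4).
AP = (12, 6, −53), and AP × d = (183, 588, 108).
|AP × d|² = 390897 and |d|² = 169, so the distance is √(390897/169) = √2313 = 3√257.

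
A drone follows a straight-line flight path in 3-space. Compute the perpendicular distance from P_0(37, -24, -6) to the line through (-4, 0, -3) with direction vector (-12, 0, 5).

√745

Direction vector d = (-12, 0, 5).
AP = (41, -24, -3); AP·d = -507, |AP|² = 2266, |d|² = 169.
distance² = |AP|² − (AP·d)²/|d|² = 2266 − 257049/169 = 745, so the distance is √745.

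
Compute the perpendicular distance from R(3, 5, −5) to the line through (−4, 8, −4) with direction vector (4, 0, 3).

√34

Direction vector d = (4, 0, 3).
AP = (7, −3, −1), and AP × d = (−9, −25, 12).
|AP × d|² = 850 and |d|² = 25, so the distance is √(850/25) = √34.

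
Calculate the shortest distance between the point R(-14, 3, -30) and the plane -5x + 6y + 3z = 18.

Normal vector n = (-5, 6, 3), and n·(-14, 3, -30) - 18 = -20.
|n| = √(25 + 36 + 9) = √70, so the distance is |-20|/√70 = 2√70/7.

2√70/7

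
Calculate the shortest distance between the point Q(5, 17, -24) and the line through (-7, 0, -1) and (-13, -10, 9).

A direction vector is d = (-6, -10, 10).
AP = (12, 17, -23), and AP × d = (-60, 18, -18).
|AP × d|² = 4248 and |d|² = 236, so the distance is √(4248/236) = √18 = 3√2.

3√2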